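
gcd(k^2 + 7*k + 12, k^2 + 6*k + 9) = k + 3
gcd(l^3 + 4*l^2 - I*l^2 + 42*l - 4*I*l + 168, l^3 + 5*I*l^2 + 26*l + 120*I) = l + 6*I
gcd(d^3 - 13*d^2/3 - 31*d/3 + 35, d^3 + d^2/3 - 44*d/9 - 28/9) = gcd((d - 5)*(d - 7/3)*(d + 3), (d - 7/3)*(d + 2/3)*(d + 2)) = d - 7/3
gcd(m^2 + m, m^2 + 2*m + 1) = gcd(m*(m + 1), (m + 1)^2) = m + 1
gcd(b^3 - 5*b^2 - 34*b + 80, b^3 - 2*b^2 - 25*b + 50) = b^2 + 3*b - 10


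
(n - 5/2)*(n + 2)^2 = n^3 + 3*n^2/2 - 6*n - 10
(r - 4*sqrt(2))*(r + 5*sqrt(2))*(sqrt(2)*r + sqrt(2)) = sqrt(2)*r^3 + sqrt(2)*r^2 + 2*r^2 - 40*sqrt(2)*r + 2*r - 40*sqrt(2)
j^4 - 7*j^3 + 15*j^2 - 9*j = j*(j - 3)^2*(j - 1)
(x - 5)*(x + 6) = x^2 + x - 30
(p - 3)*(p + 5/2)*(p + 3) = p^3 + 5*p^2/2 - 9*p - 45/2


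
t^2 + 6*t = t*(t + 6)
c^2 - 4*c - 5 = (c - 5)*(c + 1)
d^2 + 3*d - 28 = (d - 4)*(d + 7)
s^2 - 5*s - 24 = (s - 8)*(s + 3)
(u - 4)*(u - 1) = u^2 - 5*u + 4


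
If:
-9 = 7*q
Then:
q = -9/7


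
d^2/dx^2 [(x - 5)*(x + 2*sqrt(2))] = 2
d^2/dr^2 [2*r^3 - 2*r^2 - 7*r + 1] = 12*r - 4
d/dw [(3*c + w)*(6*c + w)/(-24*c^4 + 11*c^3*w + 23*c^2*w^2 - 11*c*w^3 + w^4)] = (-(3*c + w)*(6*c + w)*(11*c^3 + 46*c^2*w - 33*c*w^2 + 4*w^3) + (9*c + 2*w)*(-24*c^4 + 11*c^3*w + 23*c^2*w^2 - 11*c*w^3 + w^4))/(-24*c^4 + 11*c^3*w + 23*c^2*w^2 - 11*c*w^3 + w^4)^2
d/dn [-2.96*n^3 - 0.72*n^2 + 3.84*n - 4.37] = -8.88*n^2 - 1.44*n + 3.84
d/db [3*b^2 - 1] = 6*b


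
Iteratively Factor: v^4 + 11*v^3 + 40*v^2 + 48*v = (v + 4)*(v^3 + 7*v^2 + 12*v) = v*(v + 4)*(v^2 + 7*v + 12) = v*(v + 4)^2*(v + 3)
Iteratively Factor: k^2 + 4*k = (k)*(k + 4)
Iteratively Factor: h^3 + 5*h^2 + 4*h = (h + 4)*(h^2 + h) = h*(h + 4)*(h + 1)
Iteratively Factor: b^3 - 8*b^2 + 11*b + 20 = (b + 1)*(b^2 - 9*b + 20) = (b - 5)*(b + 1)*(b - 4)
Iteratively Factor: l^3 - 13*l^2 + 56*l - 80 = (l - 4)*(l^2 - 9*l + 20) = (l - 4)^2*(l - 5)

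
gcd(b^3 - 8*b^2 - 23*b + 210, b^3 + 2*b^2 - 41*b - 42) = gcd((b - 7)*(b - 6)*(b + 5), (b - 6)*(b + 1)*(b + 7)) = b - 6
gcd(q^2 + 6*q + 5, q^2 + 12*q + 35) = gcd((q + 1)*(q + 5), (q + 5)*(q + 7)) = q + 5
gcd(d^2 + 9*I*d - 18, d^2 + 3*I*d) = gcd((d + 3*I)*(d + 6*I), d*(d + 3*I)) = d + 3*I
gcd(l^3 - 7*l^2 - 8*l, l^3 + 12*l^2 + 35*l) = l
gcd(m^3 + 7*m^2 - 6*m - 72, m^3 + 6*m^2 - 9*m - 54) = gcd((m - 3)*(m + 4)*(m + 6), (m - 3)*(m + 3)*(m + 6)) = m^2 + 3*m - 18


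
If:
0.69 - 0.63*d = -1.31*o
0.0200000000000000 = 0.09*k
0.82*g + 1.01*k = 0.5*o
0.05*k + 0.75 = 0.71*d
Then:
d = 1.07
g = -0.28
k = 0.22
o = -0.01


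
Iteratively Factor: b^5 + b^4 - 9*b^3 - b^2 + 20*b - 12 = (b - 1)*(b^4 + 2*b^3 - 7*b^2 - 8*b + 12) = (b - 2)*(b - 1)*(b^3 + 4*b^2 + b - 6) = (b - 2)*(b - 1)*(b + 2)*(b^2 + 2*b - 3) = (b - 2)*(b - 1)^2*(b + 2)*(b + 3)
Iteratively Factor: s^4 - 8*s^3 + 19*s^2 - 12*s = (s - 1)*(s^3 - 7*s^2 + 12*s) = (s - 4)*(s - 1)*(s^2 - 3*s) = (s - 4)*(s - 3)*(s - 1)*(s)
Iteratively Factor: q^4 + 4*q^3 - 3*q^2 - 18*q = (q + 3)*(q^3 + q^2 - 6*q) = (q - 2)*(q + 3)*(q^2 + 3*q) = q*(q - 2)*(q + 3)*(q + 3)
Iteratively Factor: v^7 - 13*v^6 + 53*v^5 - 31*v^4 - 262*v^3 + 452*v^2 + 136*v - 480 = (v - 2)*(v^6 - 11*v^5 + 31*v^4 + 31*v^3 - 200*v^2 + 52*v + 240) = (v - 2)^2*(v^5 - 9*v^4 + 13*v^3 + 57*v^2 - 86*v - 120) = (v - 4)*(v - 2)^2*(v^4 - 5*v^3 - 7*v^2 + 29*v + 30) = (v - 4)*(v - 2)^2*(v + 2)*(v^3 - 7*v^2 + 7*v + 15) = (v - 5)*(v - 4)*(v - 2)^2*(v + 2)*(v^2 - 2*v - 3) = (v - 5)*(v - 4)*(v - 2)^2*(v + 1)*(v + 2)*(v - 3)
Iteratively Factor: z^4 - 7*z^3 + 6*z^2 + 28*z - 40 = (z + 2)*(z^3 - 9*z^2 + 24*z - 20) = (z - 5)*(z + 2)*(z^2 - 4*z + 4) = (z - 5)*(z - 2)*(z + 2)*(z - 2)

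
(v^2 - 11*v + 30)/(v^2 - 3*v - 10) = (v - 6)/(v + 2)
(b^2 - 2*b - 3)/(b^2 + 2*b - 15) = (b + 1)/(b + 5)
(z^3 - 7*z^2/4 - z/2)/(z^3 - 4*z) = (z + 1/4)/(z + 2)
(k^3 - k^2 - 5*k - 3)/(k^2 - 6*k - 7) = (k^2 - 2*k - 3)/(k - 7)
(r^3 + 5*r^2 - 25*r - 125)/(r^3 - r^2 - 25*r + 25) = (r + 5)/(r - 1)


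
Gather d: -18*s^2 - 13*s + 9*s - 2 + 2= -18*s^2 - 4*s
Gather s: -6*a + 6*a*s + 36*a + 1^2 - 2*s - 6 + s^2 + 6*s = 30*a + s^2 + s*(6*a + 4) - 5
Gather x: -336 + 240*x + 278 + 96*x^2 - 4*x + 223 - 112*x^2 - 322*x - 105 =-16*x^2 - 86*x + 60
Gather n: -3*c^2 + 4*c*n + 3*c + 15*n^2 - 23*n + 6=-3*c^2 + 3*c + 15*n^2 + n*(4*c - 23) + 6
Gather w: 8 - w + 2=10 - w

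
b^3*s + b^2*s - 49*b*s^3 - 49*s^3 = (b - 7*s)*(b + 7*s)*(b*s + s)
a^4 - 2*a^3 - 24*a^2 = a^2*(a - 6)*(a + 4)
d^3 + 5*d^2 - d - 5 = (d - 1)*(d + 1)*(d + 5)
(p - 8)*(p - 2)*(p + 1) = p^3 - 9*p^2 + 6*p + 16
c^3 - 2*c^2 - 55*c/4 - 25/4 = (c - 5)*(c + 1/2)*(c + 5/2)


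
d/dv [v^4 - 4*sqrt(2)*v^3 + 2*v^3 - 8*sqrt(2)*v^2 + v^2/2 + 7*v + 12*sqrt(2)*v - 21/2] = 4*v^3 - 12*sqrt(2)*v^2 + 6*v^2 - 16*sqrt(2)*v + v + 7 + 12*sqrt(2)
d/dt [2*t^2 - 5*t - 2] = 4*t - 5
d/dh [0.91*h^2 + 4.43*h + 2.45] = 1.82*h + 4.43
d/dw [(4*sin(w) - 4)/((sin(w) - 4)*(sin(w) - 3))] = 4*(2*sin(w) + cos(w)^2 + 4)*cos(w)/((sin(w) - 4)^2*(sin(w) - 3)^2)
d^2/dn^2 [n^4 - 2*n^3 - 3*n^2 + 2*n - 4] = 12*n^2 - 12*n - 6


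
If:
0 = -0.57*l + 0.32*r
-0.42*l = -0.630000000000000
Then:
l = 1.50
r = 2.67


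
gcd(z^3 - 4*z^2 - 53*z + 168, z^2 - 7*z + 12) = z - 3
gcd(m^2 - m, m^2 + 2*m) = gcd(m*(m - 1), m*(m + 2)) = m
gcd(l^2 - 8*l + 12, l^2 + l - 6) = l - 2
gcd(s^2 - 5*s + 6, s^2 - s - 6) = s - 3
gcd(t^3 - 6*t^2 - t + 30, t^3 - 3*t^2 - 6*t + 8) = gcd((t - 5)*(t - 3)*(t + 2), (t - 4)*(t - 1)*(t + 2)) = t + 2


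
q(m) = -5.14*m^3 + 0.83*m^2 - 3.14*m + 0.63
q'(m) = -15.42*m^2 + 1.66*m - 3.14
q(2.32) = -66.37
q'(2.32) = -82.29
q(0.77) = -3.64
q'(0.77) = -11.00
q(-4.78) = 595.97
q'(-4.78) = -363.40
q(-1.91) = 45.47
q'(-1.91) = -62.56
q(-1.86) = 42.42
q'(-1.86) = -59.57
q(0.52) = -1.50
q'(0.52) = -6.45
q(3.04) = -145.65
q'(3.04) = -140.60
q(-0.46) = 2.75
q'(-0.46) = -7.17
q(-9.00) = 3843.18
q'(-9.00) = -1267.10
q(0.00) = 0.63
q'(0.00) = -3.14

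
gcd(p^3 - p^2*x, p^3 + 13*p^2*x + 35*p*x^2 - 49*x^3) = -p + x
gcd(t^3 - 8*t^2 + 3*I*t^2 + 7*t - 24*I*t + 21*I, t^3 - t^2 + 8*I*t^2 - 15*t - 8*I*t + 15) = t^2 + t*(-1 + 3*I) - 3*I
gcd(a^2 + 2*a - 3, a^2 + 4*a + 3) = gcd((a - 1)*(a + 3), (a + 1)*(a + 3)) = a + 3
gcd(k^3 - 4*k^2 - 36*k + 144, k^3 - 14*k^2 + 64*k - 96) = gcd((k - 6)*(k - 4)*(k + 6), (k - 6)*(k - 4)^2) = k^2 - 10*k + 24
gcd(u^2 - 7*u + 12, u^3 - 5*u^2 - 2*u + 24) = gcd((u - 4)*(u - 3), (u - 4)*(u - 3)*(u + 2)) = u^2 - 7*u + 12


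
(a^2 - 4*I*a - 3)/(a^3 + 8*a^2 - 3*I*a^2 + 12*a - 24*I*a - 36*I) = (a - I)/(a^2 + 8*a + 12)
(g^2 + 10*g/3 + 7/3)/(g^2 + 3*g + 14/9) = 3*(g + 1)/(3*g + 2)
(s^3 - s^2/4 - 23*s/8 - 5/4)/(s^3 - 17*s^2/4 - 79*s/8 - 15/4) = (s - 2)/(s - 6)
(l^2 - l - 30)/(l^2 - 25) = (l - 6)/(l - 5)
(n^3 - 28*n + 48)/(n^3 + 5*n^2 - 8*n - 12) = (n - 4)/(n + 1)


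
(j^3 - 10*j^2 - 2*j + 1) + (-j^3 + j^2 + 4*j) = -9*j^2 + 2*j + 1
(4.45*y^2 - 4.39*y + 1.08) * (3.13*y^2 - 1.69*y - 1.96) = 13.9285*y^4 - 21.2612*y^3 + 2.0775*y^2 + 6.7792*y - 2.1168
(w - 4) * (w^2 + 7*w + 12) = w^3 + 3*w^2 - 16*w - 48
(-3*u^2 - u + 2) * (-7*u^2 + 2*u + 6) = 21*u^4 + u^3 - 34*u^2 - 2*u + 12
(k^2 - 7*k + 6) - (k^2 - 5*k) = 6 - 2*k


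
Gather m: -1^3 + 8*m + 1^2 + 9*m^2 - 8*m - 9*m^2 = 0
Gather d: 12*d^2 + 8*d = 12*d^2 + 8*d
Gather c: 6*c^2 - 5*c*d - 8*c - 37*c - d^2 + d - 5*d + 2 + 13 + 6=6*c^2 + c*(-5*d - 45) - d^2 - 4*d + 21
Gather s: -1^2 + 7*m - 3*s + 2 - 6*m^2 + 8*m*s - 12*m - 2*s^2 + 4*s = -6*m^2 - 5*m - 2*s^2 + s*(8*m + 1) + 1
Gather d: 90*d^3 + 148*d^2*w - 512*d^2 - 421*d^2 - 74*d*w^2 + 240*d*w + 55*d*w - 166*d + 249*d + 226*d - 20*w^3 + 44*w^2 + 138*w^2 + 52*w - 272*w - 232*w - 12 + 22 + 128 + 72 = 90*d^3 + d^2*(148*w - 933) + d*(-74*w^2 + 295*w + 309) - 20*w^3 + 182*w^2 - 452*w + 210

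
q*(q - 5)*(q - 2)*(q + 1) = q^4 - 6*q^3 + 3*q^2 + 10*q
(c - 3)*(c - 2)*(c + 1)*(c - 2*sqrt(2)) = c^4 - 4*c^3 - 2*sqrt(2)*c^3 + c^2 + 8*sqrt(2)*c^2 - 2*sqrt(2)*c + 6*c - 12*sqrt(2)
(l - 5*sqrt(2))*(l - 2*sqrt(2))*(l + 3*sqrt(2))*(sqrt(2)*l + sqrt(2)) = sqrt(2)*l^4 - 8*l^3 + sqrt(2)*l^3 - 22*sqrt(2)*l^2 - 8*l^2 - 22*sqrt(2)*l + 120*l + 120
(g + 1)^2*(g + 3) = g^3 + 5*g^2 + 7*g + 3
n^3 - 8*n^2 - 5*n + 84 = (n - 7)*(n - 4)*(n + 3)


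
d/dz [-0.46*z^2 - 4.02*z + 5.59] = -0.92*z - 4.02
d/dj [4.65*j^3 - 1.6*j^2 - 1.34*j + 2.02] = 13.95*j^2 - 3.2*j - 1.34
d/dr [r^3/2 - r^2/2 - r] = 3*r^2/2 - r - 1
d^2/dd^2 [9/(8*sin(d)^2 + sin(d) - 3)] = 9*(-256*sin(d)^4 - 24*sin(d)^3 + 287*sin(d)^2 + 45*sin(d) + 50)/(8*sin(d)^2 + sin(d) - 3)^3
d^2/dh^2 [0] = 0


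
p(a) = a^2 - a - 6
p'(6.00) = 11.00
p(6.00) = 24.00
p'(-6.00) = -13.00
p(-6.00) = 36.00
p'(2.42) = 3.84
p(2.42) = -2.56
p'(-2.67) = -6.34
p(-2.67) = 3.80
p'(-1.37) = -3.74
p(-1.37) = -2.75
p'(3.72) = 6.44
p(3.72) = 4.12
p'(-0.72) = -2.44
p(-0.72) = -4.76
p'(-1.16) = -3.32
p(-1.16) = -3.49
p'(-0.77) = -2.54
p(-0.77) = -4.64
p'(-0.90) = -2.80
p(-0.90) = -4.29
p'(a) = 2*a - 1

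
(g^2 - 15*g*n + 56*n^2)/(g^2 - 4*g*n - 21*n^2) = (g - 8*n)/(g + 3*n)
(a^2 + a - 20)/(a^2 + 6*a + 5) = (a - 4)/(a + 1)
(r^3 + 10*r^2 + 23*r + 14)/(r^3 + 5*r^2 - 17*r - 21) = (r + 2)/(r - 3)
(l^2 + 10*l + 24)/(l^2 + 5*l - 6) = (l + 4)/(l - 1)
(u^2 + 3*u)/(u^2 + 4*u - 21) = u*(u + 3)/(u^2 + 4*u - 21)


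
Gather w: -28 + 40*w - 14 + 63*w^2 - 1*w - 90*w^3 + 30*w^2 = -90*w^3 + 93*w^2 + 39*w - 42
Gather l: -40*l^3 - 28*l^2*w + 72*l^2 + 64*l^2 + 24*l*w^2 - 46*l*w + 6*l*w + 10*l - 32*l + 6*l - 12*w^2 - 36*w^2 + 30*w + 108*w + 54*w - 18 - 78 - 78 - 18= -40*l^3 + l^2*(136 - 28*w) + l*(24*w^2 - 40*w - 16) - 48*w^2 + 192*w - 192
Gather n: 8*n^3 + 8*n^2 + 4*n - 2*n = 8*n^3 + 8*n^2 + 2*n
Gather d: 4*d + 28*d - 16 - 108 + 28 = 32*d - 96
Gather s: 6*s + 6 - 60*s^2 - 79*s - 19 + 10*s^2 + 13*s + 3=-50*s^2 - 60*s - 10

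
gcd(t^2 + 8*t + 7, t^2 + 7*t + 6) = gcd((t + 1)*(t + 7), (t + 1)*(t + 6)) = t + 1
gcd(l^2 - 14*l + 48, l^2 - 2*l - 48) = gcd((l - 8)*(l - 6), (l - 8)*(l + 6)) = l - 8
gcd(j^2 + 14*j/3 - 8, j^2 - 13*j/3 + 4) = j - 4/3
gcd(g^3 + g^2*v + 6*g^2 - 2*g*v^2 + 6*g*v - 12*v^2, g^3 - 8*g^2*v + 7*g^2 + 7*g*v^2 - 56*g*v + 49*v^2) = -g + v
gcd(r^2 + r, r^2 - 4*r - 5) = r + 1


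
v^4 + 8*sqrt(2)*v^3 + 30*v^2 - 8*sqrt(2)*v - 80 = (v - sqrt(2))*(v + 2*sqrt(2))^2*(v + 5*sqrt(2))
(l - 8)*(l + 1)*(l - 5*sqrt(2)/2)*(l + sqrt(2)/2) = l^4 - 7*l^3 - 2*sqrt(2)*l^3 - 21*l^2/2 + 14*sqrt(2)*l^2 + 35*l/2 + 16*sqrt(2)*l + 20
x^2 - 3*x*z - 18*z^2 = (x - 6*z)*(x + 3*z)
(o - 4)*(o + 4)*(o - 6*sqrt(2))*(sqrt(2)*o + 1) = sqrt(2)*o^4 - 11*o^3 - 22*sqrt(2)*o^2 + 176*o + 96*sqrt(2)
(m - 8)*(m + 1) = m^2 - 7*m - 8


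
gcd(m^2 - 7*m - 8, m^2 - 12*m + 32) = m - 8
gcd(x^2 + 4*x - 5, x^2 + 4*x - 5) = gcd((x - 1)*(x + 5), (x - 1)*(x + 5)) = x^2 + 4*x - 5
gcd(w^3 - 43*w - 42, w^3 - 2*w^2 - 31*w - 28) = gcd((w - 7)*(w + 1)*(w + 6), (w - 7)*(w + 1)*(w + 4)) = w^2 - 6*w - 7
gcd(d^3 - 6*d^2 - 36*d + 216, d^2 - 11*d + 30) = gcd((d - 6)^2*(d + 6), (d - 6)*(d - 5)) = d - 6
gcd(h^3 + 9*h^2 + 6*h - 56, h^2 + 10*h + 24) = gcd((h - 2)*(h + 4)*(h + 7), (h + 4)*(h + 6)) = h + 4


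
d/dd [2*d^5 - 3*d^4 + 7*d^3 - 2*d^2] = d*(10*d^3 - 12*d^2 + 21*d - 4)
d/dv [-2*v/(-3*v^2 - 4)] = 2*(4 - 3*v^2)/(9*v^4 + 24*v^2 + 16)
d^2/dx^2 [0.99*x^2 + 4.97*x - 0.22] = 1.98000000000000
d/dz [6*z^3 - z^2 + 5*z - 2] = 18*z^2 - 2*z + 5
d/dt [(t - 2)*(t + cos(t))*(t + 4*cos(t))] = (2 - t)*(t + cos(t))*(4*sin(t) - 1) + (2 - t)*(t + 4*cos(t))*(sin(t) - 1) + (t + cos(t))*(t + 4*cos(t))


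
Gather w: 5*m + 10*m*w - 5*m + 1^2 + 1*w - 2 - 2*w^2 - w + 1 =10*m*w - 2*w^2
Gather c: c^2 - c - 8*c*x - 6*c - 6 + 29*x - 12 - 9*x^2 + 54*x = c^2 + c*(-8*x - 7) - 9*x^2 + 83*x - 18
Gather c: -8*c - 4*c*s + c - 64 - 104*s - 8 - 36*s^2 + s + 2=c*(-4*s - 7) - 36*s^2 - 103*s - 70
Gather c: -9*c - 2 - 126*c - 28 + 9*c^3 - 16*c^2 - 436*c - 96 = 9*c^3 - 16*c^2 - 571*c - 126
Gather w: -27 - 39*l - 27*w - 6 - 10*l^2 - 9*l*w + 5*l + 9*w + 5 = -10*l^2 - 34*l + w*(-9*l - 18) - 28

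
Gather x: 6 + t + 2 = t + 8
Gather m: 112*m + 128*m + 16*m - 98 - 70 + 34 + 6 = 256*m - 128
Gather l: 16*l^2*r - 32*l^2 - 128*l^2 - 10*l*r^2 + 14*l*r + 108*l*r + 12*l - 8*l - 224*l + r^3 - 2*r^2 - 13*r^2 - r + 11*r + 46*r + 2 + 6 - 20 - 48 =l^2*(16*r - 160) + l*(-10*r^2 + 122*r - 220) + r^3 - 15*r^2 + 56*r - 60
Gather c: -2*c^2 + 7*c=-2*c^2 + 7*c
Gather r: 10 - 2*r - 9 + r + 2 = 3 - r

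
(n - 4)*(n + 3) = n^2 - n - 12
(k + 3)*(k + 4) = k^2 + 7*k + 12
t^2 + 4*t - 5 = (t - 1)*(t + 5)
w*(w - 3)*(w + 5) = w^3 + 2*w^2 - 15*w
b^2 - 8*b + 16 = (b - 4)^2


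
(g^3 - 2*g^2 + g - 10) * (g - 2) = g^4 - 4*g^3 + 5*g^2 - 12*g + 20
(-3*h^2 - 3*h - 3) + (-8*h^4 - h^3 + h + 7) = -8*h^4 - h^3 - 3*h^2 - 2*h + 4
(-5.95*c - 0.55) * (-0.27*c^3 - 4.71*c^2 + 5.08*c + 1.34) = 1.6065*c^4 + 28.173*c^3 - 27.6355*c^2 - 10.767*c - 0.737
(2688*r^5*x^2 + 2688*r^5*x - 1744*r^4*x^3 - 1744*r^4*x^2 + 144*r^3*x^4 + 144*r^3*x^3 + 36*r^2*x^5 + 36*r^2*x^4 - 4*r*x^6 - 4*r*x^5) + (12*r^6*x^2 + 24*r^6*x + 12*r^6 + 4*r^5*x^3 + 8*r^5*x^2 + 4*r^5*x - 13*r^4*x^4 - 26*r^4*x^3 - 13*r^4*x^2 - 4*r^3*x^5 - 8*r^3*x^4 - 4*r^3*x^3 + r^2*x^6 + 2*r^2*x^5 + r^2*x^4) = 12*r^6*x^2 + 24*r^6*x + 12*r^6 + 4*r^5*x^3 + 2696*r^5*x^2 + 2692*r^5*x - 13*r^4*x^4 - 1770*r^4*x^3 - 1757*r^4*x^2 - 4*r^3*x^5 + 136*r^3*x^4 + 140*r^3*x^3 + r^2*x^6 + 38*r^2*x^5 + 37*r^2*x^4 - 4*r*x^6 - 4*r*x^5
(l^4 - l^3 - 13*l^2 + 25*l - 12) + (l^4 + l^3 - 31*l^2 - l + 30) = 2*l^4 - 44*l^2 + 24*l + 18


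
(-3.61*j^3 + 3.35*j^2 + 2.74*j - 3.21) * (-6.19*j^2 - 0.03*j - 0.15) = 22.3459*j^5 - 20.6282*j^4 - 16.5196*j^3 + 19.2852*j^2 - 0.3147*j + 0.4815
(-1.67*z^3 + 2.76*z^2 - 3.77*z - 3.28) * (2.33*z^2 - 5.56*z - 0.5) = -3.8911*z^5 + 15.716*z^4 - 23.2947*z^3 + 11.9388*z^2 + 20.1218*z + 1.64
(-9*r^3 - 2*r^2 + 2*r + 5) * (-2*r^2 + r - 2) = 18*r^5 - 5*r^4 + 12*r^3 - 4*r^2 + r - 10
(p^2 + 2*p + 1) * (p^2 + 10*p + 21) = p^4 + 12*p^3 + 42*p^2 + 52*p + 21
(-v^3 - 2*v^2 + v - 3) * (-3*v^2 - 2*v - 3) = 3*v^5 + 8*v^4 + 4*v^3 + 13*v^2 + 3*v + 9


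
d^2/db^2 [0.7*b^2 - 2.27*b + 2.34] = 1.40000000000000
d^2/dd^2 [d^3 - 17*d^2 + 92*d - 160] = 6*d - 34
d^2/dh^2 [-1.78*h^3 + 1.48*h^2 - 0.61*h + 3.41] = 2.96 - 10.68*h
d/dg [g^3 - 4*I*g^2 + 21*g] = 3*g^2 - 8*I*g + 21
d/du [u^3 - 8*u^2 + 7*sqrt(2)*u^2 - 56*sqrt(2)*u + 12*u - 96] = 3*u^2 - 16*u + 14*sqrt(2)*u - 56*sqrt(2) + 12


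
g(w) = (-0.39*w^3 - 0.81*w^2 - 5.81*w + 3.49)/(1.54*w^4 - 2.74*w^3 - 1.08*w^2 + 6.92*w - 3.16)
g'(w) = (-1.17*w^2 - 1.62*w - 5.81)/(1.54*w^4 - 2.74*w^3 - 1.08*w^2 + 6.92*w - 3.16) + (-6.16*w^3 + 8.22*w^2 + 2.16*w - 6.92)*(-0.39*w^3 - 0.81*w^2 - 5.81*w + 3.49)/(1.54*w^4 - 2.74*w^3 - 1.08*w^2 + 6.92*w - 3.16)^2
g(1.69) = -2.20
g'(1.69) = 1.89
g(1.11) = -2.52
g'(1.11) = -1.09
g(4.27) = -0.22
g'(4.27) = 0.12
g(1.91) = -1.77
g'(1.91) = 1.94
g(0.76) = -1.99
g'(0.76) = -1.63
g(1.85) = -1.88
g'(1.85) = 1.99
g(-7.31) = 0.03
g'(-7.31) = 0.00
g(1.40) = -2.60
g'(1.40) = 0.65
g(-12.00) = 0.02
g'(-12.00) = 0.00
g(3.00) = -0.54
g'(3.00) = 0.50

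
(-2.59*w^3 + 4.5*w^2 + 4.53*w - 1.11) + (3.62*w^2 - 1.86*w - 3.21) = -2.59*w^3 + 8.12*w^2 + 2.67*w - 4.32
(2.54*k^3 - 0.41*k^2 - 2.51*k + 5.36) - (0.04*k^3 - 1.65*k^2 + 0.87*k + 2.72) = 2.5*k^3 + 1.24*k^2 - 3.38*k + 2.64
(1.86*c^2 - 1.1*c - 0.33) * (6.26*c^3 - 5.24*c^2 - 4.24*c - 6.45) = 11.6436*c^5 - 16.6324*c^4 - 4.1882*c^3 - 5.6038*c^2 + 8.4942*c + 2.1285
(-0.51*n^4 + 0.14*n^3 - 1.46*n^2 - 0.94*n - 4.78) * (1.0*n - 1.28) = -0.51*n^5 + 0.7928*n^4 - 1.6392*n^3 + 0.9288*n^2 - 3.5768*n + 6.1184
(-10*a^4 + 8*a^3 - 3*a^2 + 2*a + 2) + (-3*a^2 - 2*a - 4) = -10*a^4 + 8*a^3 - 6*a^2 - 2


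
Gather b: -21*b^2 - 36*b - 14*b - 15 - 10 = -21*b^2 - 50*b - 25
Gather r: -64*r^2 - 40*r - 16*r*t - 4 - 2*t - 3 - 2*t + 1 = -64*r^2 + r*(-16*t - 40) - 4*t - 6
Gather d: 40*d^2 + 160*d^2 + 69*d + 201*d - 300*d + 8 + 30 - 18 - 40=200*d^2 - 30*d - 20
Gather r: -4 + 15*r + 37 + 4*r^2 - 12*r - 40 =4*r^2 + 3*r - 7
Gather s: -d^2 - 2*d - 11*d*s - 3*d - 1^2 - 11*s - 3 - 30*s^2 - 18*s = -d^2 - 5*d - 30*s^2 + s*(-11*d - 29) - 4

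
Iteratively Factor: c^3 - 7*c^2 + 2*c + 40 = (c + 2)*(c^2 - 9*c + 20) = (c - 5)*(c + 2)*(c - 4)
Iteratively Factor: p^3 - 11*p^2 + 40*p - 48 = (p - 4)*(p^2 - 7*p + 12) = (p - 4)^2*(p - 3)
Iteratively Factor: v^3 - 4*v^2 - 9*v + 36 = (v - 3)*(v^2 - v - 12) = (v - 3)*(v + 3)*(v - 4)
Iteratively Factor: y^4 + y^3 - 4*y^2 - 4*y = (y)*(y^3 + y^2 - 4*y - 4) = y*(y - 2)*(y^2 + 3*y + 2) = y*(y - 2)*(y + 2)*(y + 1)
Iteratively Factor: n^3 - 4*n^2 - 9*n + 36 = (n + 3)*(n^2 - 7*n + 12) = (n - 3)*(n + 3)*(n - 4)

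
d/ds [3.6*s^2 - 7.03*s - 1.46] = 7.2*s - 7.03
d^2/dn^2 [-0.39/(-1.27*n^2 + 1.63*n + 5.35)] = (1.258062*n^2 - 1.614678*n - 0.39*(2.54*n - 1.63)*(5.08*n - 3.26) - 5.29971)/(-1.27*n^2 + 1.63*n + 5.35)^3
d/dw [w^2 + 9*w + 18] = 2*w + 9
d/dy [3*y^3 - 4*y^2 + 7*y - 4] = 9*y^2 - 8*y + 7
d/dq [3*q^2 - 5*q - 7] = 6*q - 5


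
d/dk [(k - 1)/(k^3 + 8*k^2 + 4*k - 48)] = (k^3 + 8*k^2 + 4*k - (k - 1)*(3*k^2 + 16*k + 4) - 48)/(k^3 + 8*k^2 + 4*k - 48)^2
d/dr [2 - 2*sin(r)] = -2*cos(r)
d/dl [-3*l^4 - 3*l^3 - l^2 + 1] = l*(-12*l^2 - 9*l - 2)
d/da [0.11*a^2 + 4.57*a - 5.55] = 0.22*a + 4.57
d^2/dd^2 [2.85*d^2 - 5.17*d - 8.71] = 5.70000000000000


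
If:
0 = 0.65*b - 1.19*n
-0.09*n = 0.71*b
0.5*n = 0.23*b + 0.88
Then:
No Solution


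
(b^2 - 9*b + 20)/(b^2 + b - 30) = (b - 4)/(b + 6)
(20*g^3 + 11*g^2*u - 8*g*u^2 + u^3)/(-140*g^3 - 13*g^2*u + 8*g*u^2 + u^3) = (-5*g^2 - 4*g*u + u^2)/(35*g^2 + 12*g*u + u^2)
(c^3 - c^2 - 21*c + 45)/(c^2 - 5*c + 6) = (c^2 + 2*c - 15)/(c - 2)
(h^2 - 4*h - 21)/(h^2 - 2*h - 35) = (h + 3)/(h + 5)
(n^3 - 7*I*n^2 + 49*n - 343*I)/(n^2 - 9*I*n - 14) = (n^2 + 49)/(n - 2*I)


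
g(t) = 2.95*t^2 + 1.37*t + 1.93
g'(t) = 5.9*t + 1.37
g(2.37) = 21.75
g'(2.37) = 15.35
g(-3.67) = 36.64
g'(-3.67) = -20.28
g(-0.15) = 1.79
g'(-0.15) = 0.48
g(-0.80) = 2.72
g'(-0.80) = -3.35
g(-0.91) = 3.13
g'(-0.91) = -4.00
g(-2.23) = 13.54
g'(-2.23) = -11.79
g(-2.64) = 18.87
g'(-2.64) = -14.21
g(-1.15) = 4.26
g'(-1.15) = -5.42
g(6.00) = 116.35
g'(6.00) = 36.77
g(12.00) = 443.17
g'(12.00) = 72.17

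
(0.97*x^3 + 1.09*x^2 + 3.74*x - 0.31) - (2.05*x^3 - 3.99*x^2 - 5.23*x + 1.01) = -1.08*x^3 + 5.08*x^2 + 8.97*x - 1.32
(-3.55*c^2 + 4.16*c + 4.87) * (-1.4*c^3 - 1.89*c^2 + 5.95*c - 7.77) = 4.97*c^5 + 0.8855*c^4 - 35.8029*c^3 + 43.1312*c^2 - 3.3467*c - 37.8399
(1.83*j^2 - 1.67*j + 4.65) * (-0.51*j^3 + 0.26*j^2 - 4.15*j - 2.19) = -0.9333*j^5 + 1.3275*j^4 - 10.4002*j^3 + 4.1318*j^2 - 15.6402*j - 10.1835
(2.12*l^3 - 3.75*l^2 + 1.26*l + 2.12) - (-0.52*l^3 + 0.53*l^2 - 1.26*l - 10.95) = 2.64*l^3 - 4.28*l^2 + 2.52*l + 13.07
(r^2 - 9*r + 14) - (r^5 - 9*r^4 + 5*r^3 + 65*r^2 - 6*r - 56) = -r^5 + 9*r^4 - 5*r^3 - 64*r^2 - 3*r + 70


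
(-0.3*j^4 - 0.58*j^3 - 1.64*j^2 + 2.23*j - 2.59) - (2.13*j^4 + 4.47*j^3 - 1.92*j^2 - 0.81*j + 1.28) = -2.43*j^4 - 5.05*j^3 + 0.28*j^2 + 3.04*j - 3.87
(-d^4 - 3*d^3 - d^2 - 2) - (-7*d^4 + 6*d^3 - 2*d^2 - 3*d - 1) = 6*d^4 - 9*d^3 + d^2 + 3*d - 1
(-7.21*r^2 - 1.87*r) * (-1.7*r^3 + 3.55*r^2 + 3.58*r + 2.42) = 12.257*r^5 - 22.4165*r^4 - 32.4503*r^3 - 24.1428*r^2 - 4.5254*r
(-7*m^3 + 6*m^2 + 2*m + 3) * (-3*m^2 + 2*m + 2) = 21*m^5 - 32*m^4 - 8*m^3 + 7*m^2 + 10*m + 6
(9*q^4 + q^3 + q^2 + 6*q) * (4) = 36*q^4 + 4*q^3 + 4*q^2 + 24*q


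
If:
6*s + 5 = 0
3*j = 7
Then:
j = 7/3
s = -5/6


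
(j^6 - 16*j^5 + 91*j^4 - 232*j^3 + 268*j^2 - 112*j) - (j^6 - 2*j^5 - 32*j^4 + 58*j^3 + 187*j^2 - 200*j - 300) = -14*j^5 + 123*j^4 - 290*j^3 + 81*j^2 + 88*j + 300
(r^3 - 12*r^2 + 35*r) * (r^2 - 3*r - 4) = r^5 - 15*r^4 + 67*r^3 - 57*r^2 - 140*r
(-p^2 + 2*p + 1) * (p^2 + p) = -p^4 + p^3 + 3*p^2 + p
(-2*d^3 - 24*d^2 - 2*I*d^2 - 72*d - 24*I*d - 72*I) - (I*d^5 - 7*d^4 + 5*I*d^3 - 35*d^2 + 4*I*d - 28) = -I*d^5 + 7*d^4 - 2*d^3 - 5*I*d^3 + 11*d^2 - 2*I*d^2 - 72*d - 28*I*d + 28 - 72*I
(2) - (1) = 1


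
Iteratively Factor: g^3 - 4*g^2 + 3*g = (g - 1)*(g^2 - 3*g) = (g - 3)*(g - 1)*(g)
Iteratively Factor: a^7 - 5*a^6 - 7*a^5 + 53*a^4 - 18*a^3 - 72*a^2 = (a)*(a^6 - 5*a^5 - 7*a^4 + 53*a^3 - 18*a^2 - 72*a) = a*(a + 3)*(a^5 - 8*a^4 + 17*a^3 + 2*a^2 - 24*a) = a*(a - 3)*(a + 3)*(a^4 - 5*a^3 + 2*a^2 + 8*a) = a*(a - 3)*(a + 1)*(a + 3)*(a^3 - 6*a^2 + 8*a) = a^2*(a - 3)*(a + 1)*(a + 3)*(a^2 - 6*a + 8) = a^2*(a - 4)*(a - 3)*(a + 1)*(a + 3)*(a - 2)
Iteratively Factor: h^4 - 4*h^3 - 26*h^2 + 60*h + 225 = (h + 3)*(h^3 - 7*h^2 - 5*h + 75) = (h - 5)*(h + 3)*(h^2 - 2*h - 15) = (h - 5)*(h + 3)^2*(h - 5)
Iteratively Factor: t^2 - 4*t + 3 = (t - 3)*(t - 1)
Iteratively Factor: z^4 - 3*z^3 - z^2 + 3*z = (z - 1)*(z^3 - 2*z^2 - 3*z) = (z - 3)*(z - 1)*(z^2 + z) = z*(z - 3)*(z - 1)*(z + 1)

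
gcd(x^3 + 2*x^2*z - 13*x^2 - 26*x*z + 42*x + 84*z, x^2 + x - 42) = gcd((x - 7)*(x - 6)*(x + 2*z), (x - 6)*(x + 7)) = x - 6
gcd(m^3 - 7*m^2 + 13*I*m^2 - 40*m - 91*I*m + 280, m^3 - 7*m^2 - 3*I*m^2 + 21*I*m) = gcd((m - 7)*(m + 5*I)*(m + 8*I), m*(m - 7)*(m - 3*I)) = m - 7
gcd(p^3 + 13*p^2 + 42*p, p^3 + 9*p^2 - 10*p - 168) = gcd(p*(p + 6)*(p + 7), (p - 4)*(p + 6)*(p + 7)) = p^2 + 13*p + 42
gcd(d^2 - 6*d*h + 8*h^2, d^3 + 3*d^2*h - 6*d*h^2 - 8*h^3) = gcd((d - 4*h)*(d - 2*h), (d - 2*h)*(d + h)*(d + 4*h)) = d - 2*h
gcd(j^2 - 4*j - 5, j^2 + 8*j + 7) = j + 1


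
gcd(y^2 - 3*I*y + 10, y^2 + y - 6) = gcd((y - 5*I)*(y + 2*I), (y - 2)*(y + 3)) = 1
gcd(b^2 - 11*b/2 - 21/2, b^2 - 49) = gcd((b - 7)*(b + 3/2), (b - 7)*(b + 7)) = b - 7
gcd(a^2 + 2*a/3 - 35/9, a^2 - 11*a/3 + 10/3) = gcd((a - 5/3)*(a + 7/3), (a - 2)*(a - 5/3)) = a - 5/3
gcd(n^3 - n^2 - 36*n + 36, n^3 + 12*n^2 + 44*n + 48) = n + 6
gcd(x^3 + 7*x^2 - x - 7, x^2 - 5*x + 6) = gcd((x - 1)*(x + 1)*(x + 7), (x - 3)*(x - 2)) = 1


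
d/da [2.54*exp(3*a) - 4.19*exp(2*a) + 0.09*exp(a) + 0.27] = (7.62*exp(2*a) - 8.38*exp(a) + 0.09)*exp(a)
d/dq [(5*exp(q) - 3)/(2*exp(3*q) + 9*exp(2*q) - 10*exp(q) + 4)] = (-20*exp(3*q) - 27*exp(2*q) + 54*exp(q) - 10)*exp(q)/(4*exp(6*q) + 36*exp(5*q) + 41*exp(4*q) - 164*exp(3*q) + 172*exp(2*q) - 80*exp(q) + 16)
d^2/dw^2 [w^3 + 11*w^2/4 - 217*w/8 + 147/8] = 6*w + 11/2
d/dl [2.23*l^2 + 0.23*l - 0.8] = 4.46*l + 0.23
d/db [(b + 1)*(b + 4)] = 2*b + 5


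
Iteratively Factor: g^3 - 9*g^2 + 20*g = (g - 4)*(g^2 - 5*g) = g*(g - 4)*(g - 5)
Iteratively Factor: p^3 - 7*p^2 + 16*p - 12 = (p - 2)*(p^2 - 5*p + 6) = (p - 3)*(p - 2)*(p - 2)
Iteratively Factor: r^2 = (r)*(r)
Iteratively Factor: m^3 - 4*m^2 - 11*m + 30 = (m - 2)*(m^2 - 2*m - 15) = (m - 2)*(m + 3)*(m - 5)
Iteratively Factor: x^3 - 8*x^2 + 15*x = (x)*(x^2 - 8*x + 15) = x*(x - 5)*(x - 3)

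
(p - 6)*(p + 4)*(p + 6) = p^3 + 4*p^2 - 36*p - 144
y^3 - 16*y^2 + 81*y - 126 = (y - 7)*(y - 6)*(y - 3)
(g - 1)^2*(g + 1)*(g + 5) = g^4 + 4*g^3 - 6*g^2 - 4*g + 5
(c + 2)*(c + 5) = c^2 + 7*c + 10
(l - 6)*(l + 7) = l^2 + l - 42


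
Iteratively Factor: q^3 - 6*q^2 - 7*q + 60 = (q - 5)*(q^2 - q - 12) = (q - 5)*(q - 4)*(q + 3)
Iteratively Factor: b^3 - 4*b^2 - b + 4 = (b - 1)*(b^2 - 3*b - 4) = (b - 4)*(b - 1)*(b + 1)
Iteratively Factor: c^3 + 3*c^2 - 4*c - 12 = (c + 2)*(c^2 + c - 6) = (c - 2)*(c + 2)*(c + 3)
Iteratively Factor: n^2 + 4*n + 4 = (n + 2)*(n + 2)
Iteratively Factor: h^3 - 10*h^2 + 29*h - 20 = (h - 4)*(h^2 - 6*h + 5) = (h - 4)*(h - 1)*(h - 5)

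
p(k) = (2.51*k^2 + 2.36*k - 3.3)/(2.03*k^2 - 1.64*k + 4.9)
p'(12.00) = -0.01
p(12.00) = 1.39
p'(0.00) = 0.26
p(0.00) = -0.67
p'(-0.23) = -0.11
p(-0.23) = -0.69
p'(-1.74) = -0.45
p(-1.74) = 0.01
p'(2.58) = 0.22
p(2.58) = 1.37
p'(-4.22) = -0.14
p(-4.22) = 0.66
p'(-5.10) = -0.10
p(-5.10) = 0.76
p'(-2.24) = -0.35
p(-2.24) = 0.21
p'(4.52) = -0.00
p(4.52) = 1.51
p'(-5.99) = -0.07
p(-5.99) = 0.83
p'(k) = (1.64 - 4.06*k)*(2.51*k^2 + 2.36*k - 3.3)/(2.03*k^2 - 1.64*k + 4.9)^2 + (5.02*k + 2.36)/(2.03*k^2 - 1.64*k + 4.9) = (-8.9072*k^2 + 37.996*k + 6.152)/(4.1209*k^4 - 6.6584*k^3 + 22.5836*k^2 - 16.072*k + 24.01)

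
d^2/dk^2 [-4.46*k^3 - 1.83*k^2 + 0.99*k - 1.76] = -26.76*k - 3.66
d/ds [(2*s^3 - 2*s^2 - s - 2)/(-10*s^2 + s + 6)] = 4*(-5*s^4 + s^3 + 6*s^2 - 16*s - 1)/(100*s^4 - 20*s^3 - 119*s^2 + 12*s + 36)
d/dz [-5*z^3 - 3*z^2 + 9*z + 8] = -15*z^2 - 6*z + 9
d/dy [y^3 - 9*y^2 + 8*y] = 3*y^2 - 18*y + 8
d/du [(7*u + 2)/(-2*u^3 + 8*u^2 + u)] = 2*(14*u^3 - 22*u^2 - 16*u - 1)/(u^2*(4*u^4 - 32*u^3 + 60*u^2 + 16*u + 1))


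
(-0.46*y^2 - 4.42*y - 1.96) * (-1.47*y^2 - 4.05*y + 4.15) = 0.6762*y^4 + 8.3604*y^3 + 18.8732*y^2 - 10.405*y - 8.134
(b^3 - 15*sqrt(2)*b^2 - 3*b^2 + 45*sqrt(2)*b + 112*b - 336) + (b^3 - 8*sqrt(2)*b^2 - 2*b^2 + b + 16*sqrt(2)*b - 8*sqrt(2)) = 2*b^3 - 23*sqrt(2)*b^2 - 5*b^2 + 61*sqrt(2)*b + 113*b - 336 - 8*sqrt(2)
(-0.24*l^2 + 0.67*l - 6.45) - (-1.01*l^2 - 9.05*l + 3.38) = 0.77*l^2 + 9.72*l - 9.83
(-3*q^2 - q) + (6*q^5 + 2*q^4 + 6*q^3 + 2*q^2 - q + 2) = 6*q^5 + 2*q^4 + 6*q^3 - q^2 - 2*q + 2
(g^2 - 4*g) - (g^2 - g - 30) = 30 - 3*g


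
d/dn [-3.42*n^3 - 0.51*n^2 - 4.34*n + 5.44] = -10.26*n^2 - 1.02*n - 4.34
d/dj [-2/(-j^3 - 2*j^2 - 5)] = 2*j*(-3*j - 4)/(j^3 + 2*j^2 + 5)^2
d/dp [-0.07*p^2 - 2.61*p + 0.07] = -0.14*p - 2.61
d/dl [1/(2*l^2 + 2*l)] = (-l - 1/2)/(l^2*(l + 1)^2)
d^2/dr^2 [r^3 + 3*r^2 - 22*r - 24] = 6*r + 6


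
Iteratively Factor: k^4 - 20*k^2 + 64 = (k + 2)*(k^3 - 2*k^2 - 16*k + 32) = (k - 2)*(k + 2)*(k^2 - 16) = (k - 4)*(k - 2)*(k + 2)*(k + 4)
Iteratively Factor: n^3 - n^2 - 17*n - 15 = (n + 1)*(n^2 - 2*n - 15) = (n - 5)*(n + 1)*(n + 3)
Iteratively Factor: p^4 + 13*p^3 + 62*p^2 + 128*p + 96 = (p + 3)*(p^3 + 10*p^2 + 32*p + 32) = (p + 3)*(p + 4)*(p^2 + 6*p + 8) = (p + 3)*(p + 4)^2*(p + 2)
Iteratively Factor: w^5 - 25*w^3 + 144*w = (w - 3)*(w^4 + 3*w^3 - 16*w^2 - 48*w) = (w - 3)*(w + 4)*(w^3 - w^2 - 12*w) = (w - 3)*(w + 3)*(w + 4)*(w^2 - 4*w) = (w - 4)*(w - 3)*(w + 3)*(w + 4)*(w)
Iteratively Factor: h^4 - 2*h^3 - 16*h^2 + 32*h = (h - 4)*(h^3 + 2*h^2 - 8*h) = (h - 4)*(h - 2)*(h^2 + 4*h) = (h - 4)*(h - 2)*(h + 4)*(h)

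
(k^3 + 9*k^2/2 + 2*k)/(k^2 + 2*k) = (k^2 + 9*k/2 + 2)/(k + 2)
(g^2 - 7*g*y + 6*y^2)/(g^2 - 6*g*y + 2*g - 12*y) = (g - y)/(g + 2)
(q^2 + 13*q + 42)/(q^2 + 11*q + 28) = (q + 6)/(q + 4)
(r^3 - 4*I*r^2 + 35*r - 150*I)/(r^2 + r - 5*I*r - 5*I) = (r^2 + I*r + 30)/(r + 1)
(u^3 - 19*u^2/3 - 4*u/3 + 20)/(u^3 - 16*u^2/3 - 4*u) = (3*u^2 - u - 10)/(u*(3*u + 2))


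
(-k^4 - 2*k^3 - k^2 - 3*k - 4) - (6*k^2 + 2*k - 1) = -k^4 - 2*k^3 - 7*k^2 - 5*k - 3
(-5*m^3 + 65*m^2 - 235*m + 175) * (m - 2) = -5*m^4 + 75*m^3 - 365*m^2 + 645*m - 350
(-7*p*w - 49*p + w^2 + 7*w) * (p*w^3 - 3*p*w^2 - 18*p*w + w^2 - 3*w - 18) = -7*p^2*w^4 - 28*p^2*w^3 + 273*p^2*w^2 + 882*p^2*w + p*w^5 + 4*p*w^4 - 46*p*w^3 - 154*p*w^2 + 273*p*w + 882*p + w^4 + 4*w^3 - 39*w^2 - 126*w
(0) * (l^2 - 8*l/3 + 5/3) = 0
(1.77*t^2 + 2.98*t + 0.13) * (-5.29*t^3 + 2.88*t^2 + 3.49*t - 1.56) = -9.3633*t^5 - 10.6666*t^4 + 14.072*t^3 + 8.0134*t^2 - 4.1951*t - 0.2028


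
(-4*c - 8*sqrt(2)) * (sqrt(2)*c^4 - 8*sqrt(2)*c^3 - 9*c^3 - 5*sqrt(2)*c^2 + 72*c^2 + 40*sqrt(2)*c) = -4*sqrt(2)*c^5 + 20*c^4 + 32*sqrt(2)*c^4 - 160*c^3 + 92*sqrt(2)*c^3 - 736*sqrt(2)*c^2 + 80*c^2 - 640*c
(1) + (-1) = 0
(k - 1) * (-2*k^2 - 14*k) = -2*k^3 - 12*k^2 + 14*k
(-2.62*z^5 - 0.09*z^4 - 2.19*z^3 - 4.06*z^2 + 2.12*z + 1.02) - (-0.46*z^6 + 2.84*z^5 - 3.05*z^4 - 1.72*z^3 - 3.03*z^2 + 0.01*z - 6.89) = 0.46*z^6 - 5.46*z^5 + 2.96*z^4 - 0.47*z^3 - 1.03*z^2 + 2.11*z + 7.91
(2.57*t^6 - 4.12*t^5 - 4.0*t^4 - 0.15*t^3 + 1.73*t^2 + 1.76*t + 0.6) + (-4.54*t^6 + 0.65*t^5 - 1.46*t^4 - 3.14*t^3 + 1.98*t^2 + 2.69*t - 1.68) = -1.97*t^6 - 3.47*t^5 - 5.46*t^4 - 3.29*t^3 + 3.71*t^2 + 4.45*t - 1.08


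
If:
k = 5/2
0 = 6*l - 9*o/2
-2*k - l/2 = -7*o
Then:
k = 5/2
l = 30/53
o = 40/53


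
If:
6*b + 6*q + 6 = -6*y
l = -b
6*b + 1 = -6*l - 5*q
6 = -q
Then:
No Solution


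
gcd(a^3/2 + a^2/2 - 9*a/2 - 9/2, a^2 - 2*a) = 1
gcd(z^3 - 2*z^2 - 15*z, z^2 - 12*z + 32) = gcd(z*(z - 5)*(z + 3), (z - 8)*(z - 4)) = 1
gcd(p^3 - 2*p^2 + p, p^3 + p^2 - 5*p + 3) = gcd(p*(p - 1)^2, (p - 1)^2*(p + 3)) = p^2 - 2*p + 1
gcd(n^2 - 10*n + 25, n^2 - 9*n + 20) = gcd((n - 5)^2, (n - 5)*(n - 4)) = n - 5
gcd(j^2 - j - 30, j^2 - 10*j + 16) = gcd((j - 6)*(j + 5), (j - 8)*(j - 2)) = 1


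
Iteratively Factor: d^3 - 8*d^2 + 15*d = (d - 5)*(d^2 - 3*d) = (d - 5)*(d - 3)*(d)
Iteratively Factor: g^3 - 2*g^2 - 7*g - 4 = (g + 1)*(g^2 - 3*g - 4) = (g - 4)*(g + 1)*(g + 1)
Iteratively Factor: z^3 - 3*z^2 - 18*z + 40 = (z + 4)*(z^2 - 7*z + 10) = (z - 2)*(z + 4)*(z - 5)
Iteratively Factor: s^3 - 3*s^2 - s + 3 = (s - 3)*(s^2 - 1) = (s - 3)*(s + 1)*(s - 1)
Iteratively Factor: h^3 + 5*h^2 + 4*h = (h + 4)*(h^2 + h) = (h + 1)*(h + 4)*(h)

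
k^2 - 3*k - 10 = (k - 5)*(k + 2)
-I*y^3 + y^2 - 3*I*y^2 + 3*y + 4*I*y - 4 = (y - 1)*(y + 4)*(-I*y + 1)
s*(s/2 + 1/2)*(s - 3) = s^3/2 - s^2 - 3*s/2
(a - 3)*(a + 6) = a^2 + 3*a - 18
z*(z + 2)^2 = z^3 + 4*z^2 + 4*z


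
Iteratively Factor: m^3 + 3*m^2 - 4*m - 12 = (m + 2)*(m^2 + m - 6) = (m - 2)*(m + 2)*(m + 3)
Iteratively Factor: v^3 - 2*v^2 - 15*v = (v)*(v^2 - 2*v - 15) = v*(v - 5)*(v + 3)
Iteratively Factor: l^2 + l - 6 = (l + 3)*(l - 2)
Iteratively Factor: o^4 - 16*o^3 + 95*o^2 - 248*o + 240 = (o - 4)*(o^3 - 12*o^2 + 47*o - 60) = (o - 5)*(o - 4)*(o^2 - 7*o + 12) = (o - 5)*(o - 4)^2*(o - 3)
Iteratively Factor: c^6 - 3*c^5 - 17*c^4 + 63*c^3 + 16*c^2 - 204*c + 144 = (c - 3)*(c^5 - 17*c^3 + 12*c^2 + 52*c - 48) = (c - 3)*(c - 1)*(c^4 + c^3 - 16*c^2 - 4*c + 48) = (c - 3)*(c - 1)*(c + 2)*(c^3 - c^2 - 14*c + 24) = (c - 3)*(c - 2)*(c - 1)*(c + 2)*(c^2 + c - 12) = (c - 3)^2*(c - 2)*(c - 1)*(c + 2)*(c + 4)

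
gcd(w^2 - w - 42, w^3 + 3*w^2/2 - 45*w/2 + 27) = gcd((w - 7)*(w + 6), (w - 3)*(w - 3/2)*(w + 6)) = w + 6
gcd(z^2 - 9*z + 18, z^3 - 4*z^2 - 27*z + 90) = z^2 - 9*z + 18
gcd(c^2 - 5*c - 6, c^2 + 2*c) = 1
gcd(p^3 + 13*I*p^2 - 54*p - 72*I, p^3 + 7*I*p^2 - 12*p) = p^2 + 7*I*p - 12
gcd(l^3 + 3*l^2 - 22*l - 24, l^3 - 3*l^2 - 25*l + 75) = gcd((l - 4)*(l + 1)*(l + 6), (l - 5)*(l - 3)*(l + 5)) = 1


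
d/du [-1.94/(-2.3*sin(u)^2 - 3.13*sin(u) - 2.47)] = -(8.924*sin(u) + 6.0722)*cos(u)/(2.3*sin(u)^2 + 3.13*sin(u) + 2.47)^2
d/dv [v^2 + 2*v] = 2*v + 2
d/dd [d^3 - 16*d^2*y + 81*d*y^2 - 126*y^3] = 3*d^2 - 32*d*y + 81*y^2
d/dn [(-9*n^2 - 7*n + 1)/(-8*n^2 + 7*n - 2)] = (-119*n^2 + 52*n + 7)/(64*n^4 - 112*n^3 + 81*n^2 - 28*n + 4)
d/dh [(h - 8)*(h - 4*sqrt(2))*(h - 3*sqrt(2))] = 3*h^2 - 14*sqrt(2)*h - 16*h + 24 + 56*sqrt(2)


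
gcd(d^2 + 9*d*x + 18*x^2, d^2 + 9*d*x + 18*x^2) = d^2 + 9*d*x + 18*x^2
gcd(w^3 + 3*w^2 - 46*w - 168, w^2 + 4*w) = w + 4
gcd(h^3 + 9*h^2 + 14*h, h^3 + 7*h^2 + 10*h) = h^2 + 2*h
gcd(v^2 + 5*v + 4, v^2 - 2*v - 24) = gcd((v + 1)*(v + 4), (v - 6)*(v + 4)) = v + 4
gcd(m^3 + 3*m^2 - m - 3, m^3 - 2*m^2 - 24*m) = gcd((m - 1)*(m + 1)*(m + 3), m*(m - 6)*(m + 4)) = 1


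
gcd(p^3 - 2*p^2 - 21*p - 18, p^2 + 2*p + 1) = p + 1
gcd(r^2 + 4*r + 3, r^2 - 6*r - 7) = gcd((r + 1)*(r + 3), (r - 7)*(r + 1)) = r + 1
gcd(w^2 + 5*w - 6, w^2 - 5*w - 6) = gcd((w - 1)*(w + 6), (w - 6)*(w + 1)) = 1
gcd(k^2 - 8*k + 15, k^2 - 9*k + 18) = k - 3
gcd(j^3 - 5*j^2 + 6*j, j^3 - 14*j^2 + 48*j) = j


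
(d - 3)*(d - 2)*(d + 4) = d^3 - d^2 - 14*d + 24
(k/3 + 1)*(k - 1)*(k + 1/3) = k^3/3 + 7*k^2/9 - 7*k/9 - 1/3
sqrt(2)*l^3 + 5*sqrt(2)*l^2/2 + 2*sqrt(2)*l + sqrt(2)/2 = (l + 1)^2*(sqrt(2)*l + sqrt(2)/2)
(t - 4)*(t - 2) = t^2 - 6*t + 8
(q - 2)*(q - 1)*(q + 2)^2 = q^4 + q^3 - 6*q^2 - 4*q + 8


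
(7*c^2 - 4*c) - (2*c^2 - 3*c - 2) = 5*c^2 - c + 2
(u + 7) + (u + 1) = 2*u + 8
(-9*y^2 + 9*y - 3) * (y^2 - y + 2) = -9*y^4 + 18*y^3 - 30*y^2 + 21*y - 6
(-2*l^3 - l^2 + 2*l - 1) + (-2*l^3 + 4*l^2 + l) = -4*l^3 + 3*l^2 + 3*l - 1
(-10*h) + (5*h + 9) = 9 - 5*h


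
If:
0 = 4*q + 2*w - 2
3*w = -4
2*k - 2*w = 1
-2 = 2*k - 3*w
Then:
No Solution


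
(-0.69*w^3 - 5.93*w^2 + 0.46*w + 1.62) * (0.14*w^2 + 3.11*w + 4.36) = -0.0966*w^5 - 2.9761*w^4 - 21.3863*w^3 - 24.1974*w^2 + 7.0438*w + 7.0632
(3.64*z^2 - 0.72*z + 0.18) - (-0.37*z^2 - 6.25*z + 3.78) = 4.01*z^2 + 5.53*z - 3.6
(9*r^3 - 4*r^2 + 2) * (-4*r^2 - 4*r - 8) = -36*r^5 - 20*r^4 - 56*r^3 + 24*r^2 - 8*r - 16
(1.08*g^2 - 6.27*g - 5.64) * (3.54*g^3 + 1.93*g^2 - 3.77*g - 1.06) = 3.8232*g^5 - 20.1114*g^4 - 36.1383*g^3 + 11.6079*g^2 + 27.909*g + 5.9784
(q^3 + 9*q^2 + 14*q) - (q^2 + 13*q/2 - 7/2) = q^3 + 8*q^2 + 15*q/2 + 7/2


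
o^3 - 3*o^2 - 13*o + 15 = (o - 5)*(o - 1)*(o + 3)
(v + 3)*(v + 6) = v^2 + 9*v + 18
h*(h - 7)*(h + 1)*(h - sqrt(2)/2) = h^4 - 6*h^3 - sqrt(2)*h^3/2 - 7*h^2 + 3*sqrt(2)*h^2 + 7*sqrt(2)*h/2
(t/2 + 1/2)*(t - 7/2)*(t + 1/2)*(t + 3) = t^4/2 + t^3/2 - 43*t^2/8 - 8*t - 21/8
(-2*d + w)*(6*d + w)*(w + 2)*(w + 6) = -12*d^2*w^2 - 96*d^2*w - 144*d^2 + 4*d*w^3 + 32*d*w^2 + 48*d*w + w^4 + 8*w^3 + 12*w^2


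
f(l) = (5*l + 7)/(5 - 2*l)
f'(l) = 5/(5 - 2*l) + 2*(5*l + 7)/(5 - 2*l)^2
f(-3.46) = -0.86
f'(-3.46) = 0.27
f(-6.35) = -1.40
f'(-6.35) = 0.12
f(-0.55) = 0.70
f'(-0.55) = 1.05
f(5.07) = -6.29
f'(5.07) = 1.48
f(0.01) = 1.42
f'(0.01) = 1.57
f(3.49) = -12.35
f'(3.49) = 9.95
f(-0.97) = 0.31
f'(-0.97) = 0.81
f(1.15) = 4.72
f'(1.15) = 5.35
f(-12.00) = -1.83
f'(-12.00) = 0.05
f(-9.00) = -1.65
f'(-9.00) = 0.07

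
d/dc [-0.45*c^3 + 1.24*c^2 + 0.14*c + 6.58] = -1.35*c^2 + 2.48*c + 0.14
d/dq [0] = 0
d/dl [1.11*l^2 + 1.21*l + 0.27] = 2.22*l + 1.21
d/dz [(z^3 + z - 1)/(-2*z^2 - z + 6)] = ((4*z + 1)*(z^3 + z - 1) - (3*z^2 + 1)*(2*z^2 + z - 6))/(2*z^2 + z - 6)^2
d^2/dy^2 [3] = 0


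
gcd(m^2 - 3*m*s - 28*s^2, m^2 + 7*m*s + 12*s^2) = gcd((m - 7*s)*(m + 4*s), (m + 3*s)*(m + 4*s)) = m + 4*s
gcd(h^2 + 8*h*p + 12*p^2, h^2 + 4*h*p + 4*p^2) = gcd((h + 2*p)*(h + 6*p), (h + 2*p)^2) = h + 2*p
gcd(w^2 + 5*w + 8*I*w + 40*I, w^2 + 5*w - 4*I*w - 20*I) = w + 5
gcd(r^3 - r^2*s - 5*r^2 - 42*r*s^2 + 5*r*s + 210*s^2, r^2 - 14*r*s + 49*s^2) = r - 7*s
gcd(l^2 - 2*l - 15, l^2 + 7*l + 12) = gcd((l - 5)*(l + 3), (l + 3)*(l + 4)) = l + 3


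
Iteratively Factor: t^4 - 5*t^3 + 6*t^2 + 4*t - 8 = (t - 2)*(t^3 - 3*t^2 + 4) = (t - 2)^2*(t^2 - t - 2) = (t - 2)^2*(t + 1)*(t - 2)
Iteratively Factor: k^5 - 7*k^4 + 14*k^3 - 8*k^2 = (k)*(k^4 - 7*k^3 + 14*k^2 - 8*k) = k*(k - 4)*(k^3 - 3*k^2 + 2*k) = k*(k - 4)*(k - 1)*(k^2 - 2*k) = k^2*(k - 4)*(k - 1)*(k - 2)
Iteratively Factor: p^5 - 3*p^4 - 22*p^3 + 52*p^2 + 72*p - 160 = (p + 4)*(p^4 - 7*p^3 + 6*p^2 + 28*p - 40) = (p - 5)*(p + 4)*(p^3 - 2*p^2 - 4*p + 8) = (p - 5)*(p - 2)*(p + 4)*(p^2 - 4) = (p - 5)*(p - 2)*(p + 2)*(p + 4)*(p - 2)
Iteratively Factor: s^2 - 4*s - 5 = (s + 1)*(s - 5)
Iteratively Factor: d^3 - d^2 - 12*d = (d - 4)*(d^2 + 3*d) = d*(d - 4)*(d + 3)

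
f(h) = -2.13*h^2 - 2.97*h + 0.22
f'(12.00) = -54.09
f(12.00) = -342.14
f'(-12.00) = 48.15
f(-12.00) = -270.86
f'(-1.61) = 3.89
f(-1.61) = -0.52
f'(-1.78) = 4.61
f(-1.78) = -1.24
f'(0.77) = -6.25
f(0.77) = -3.33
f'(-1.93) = 5.25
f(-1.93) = -1.98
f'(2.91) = -15.37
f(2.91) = -26.46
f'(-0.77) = 0.31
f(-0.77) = 1.24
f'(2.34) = -12.94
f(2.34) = -18.39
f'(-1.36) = 2.82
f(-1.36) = 0.32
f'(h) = -4.26*h - 2.97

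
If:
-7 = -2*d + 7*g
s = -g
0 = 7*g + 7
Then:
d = 0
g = -1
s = 1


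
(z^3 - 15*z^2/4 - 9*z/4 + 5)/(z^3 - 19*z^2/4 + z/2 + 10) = (z - 1)/(z - 2)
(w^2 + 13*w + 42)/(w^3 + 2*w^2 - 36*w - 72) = (w + 7)/(w^2 - 4*w - 12)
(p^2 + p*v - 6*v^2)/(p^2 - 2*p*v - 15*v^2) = (p - 2*v)/(p - 5*v)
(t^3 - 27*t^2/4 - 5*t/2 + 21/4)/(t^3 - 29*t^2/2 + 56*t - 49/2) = (4*t^2 + t - 3)/(2*(2*t^2 - 15*t + 7))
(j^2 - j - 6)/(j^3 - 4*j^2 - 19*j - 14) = (j - 3)/(j^2 - 6*j - 7)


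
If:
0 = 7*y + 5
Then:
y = -5/7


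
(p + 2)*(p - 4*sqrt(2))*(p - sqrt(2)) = p^3 - 5*sqrt(2)*p^2 + 2*p^2 - 10*sqrt(2)*p + 8*p + 16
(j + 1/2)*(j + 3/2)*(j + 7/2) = j^3 + 11*j^2/2 + 31*j/4 + 21/8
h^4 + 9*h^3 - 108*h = h*(h - 3)*(h + 6)^2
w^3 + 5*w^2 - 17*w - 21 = (w - 3)*(w + 1)*(w + 7)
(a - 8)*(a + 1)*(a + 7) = a^3 - 57*a - 56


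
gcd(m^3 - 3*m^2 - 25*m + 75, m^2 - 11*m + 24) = m - 3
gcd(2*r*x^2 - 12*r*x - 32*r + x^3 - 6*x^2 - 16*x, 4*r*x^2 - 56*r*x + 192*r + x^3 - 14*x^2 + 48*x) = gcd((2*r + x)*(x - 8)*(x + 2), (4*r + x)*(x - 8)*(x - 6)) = x - 8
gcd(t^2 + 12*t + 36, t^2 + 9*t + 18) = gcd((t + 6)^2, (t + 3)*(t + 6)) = t + 6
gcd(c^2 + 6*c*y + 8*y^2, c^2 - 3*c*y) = 1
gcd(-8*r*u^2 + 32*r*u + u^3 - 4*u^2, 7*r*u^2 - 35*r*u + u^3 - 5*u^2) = u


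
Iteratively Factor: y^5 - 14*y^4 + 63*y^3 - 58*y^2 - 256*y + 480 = (y - 4)*(y^4 - 10*y^3 + 23*y^2 + 34*y - 120) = (y - 4)*(y - 3)*(y^3 - 7*y^2 + 2*y + 40) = (y - 4)^2*(y - 3)*(y^2 - 3*y - 10) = (y - 4)^2*(y - 3)*(y + 2)*(y - 5)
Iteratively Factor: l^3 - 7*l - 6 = (l + 1)*(l^2 - l - 6) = (l - 3)*(l + 1)*(l + 2)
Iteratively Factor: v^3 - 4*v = (v - 2)*(v^2 + 2*v) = (v - 2)*(v + 2)*(v)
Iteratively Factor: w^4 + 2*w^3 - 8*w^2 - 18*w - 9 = (w + 1)*(w^3 + w^2 - 9*w - 9) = (w + 1)*(w + 3)*(w^2 - 2*w - 3) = (w + 1)^2*(w + 3)*(w - 3)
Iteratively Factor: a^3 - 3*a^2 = (a)*(a^2 - 3*a) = a^2*(a - 3)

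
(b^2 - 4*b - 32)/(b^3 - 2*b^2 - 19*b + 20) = (b - 8)/(b^2 - 6*b + 5)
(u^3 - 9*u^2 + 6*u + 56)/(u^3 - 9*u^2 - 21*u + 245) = (u^2 - 2*u - 8)/(u^2 - 2*u - 35)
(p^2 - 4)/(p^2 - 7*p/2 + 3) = 2*(p + 2)/(2*p - 3)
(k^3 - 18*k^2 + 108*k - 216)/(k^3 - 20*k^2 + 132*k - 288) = (k - 6)/(k - 8)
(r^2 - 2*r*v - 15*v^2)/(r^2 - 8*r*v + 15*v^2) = (r + 3*v)/(r - 3*v)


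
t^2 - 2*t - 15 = (t - 5)*(t + 3)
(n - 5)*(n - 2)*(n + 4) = n^3 - 3*n^2 - 18*n + 40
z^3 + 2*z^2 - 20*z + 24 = (z - 2)^2*(z + 6)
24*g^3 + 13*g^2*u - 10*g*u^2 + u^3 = (-8*g + u)*(-3*g + u)*(g + u)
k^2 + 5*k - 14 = (k - 2)*(k + 7)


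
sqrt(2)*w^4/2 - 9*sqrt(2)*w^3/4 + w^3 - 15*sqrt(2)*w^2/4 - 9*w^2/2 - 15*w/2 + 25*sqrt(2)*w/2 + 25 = (w - 5)*(w - 2)*(w + 5/2)*(sqrt(2)*w/2 + 1)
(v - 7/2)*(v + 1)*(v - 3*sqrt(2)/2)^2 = v^4 - 3*sqrt(2)*v^3 - 5*v^3/2 + v^2 + 15*sqrt(2)*v^2/2 - 45*v/4 + 21*sqrt(2)*v/2 - 63/4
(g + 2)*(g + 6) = g^2 + 8*g + 12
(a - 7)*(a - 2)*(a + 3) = a^3 - 6*a^2 - 13*a + 42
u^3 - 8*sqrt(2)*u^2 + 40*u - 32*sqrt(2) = (u - 4*sqrt(2))*(u - 2*sqrt(2))^2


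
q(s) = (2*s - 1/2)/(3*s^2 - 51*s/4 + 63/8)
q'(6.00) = -0.12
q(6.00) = 0.29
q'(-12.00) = 0.00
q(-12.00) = -0.04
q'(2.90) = -2.16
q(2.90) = -1.37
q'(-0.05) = 0.13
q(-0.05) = -0.07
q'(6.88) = -0.07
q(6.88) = 0.21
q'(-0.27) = 0.06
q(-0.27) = -0.09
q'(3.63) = -46.61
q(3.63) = 6.02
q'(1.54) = -0.01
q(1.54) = -0.56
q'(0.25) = 0.41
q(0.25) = 0.00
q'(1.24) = 0.35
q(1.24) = -0.60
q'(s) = (51/4 - 6*s)*(2*s - 1/2)/(3*s^2 - 51*s/4 + 63/8)^2 + 2/(3*s^2 - 51*s/4 + 63/8)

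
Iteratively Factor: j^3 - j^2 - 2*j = (j - 2)*(j^2 + j) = (j - 2)*(j + 1)*(j)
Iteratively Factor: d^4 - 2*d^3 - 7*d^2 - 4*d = (d)*(d^3 - 2*d^2 - 7*d - 4) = d*(d + 1)*(d^2 - 3*d - 4) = d*(d + 1)^2*(d - 4)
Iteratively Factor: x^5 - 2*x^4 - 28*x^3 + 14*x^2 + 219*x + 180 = (x + 3)*(x^4 - 5*x^3 - 13*x^2 + 53*x + 60) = (x + 1)*(x + 3)*(x^3 - 6*x^2 - 7*x + 60) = (x + 1)*(x + 3)^2*(x^2 - 9*x + 20) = (x - 5)*(x + 1)*(x + 3)^2*(x - 4)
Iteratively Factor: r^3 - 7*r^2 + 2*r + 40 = (r - 4)*(r^2 - 3*r - 10) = (r - 4)*(r + 2)*(r - 5)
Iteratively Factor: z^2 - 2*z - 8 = (z - 4)*(z + 2)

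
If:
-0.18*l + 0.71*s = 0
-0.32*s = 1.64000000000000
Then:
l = -20.22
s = -5.12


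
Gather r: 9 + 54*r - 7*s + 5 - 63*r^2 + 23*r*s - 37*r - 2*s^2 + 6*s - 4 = -63*r^2 + r*(23*s + 17) - 2*s^2 - s + 10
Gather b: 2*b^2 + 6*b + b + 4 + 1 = 2*b^2 + 7*b + 5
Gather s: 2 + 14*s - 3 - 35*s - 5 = -21*s - 6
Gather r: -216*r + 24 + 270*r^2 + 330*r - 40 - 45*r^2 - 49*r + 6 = 225*r^2 + 65*r - 10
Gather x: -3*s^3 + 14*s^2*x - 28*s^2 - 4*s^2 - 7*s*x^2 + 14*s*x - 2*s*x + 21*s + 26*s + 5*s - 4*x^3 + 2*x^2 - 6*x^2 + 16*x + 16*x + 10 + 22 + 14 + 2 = -3*s^3 - 32*s^2 + 52*s - 4*x^3 + x^2*(-7*s - 4) + x*(14*s^2 + 12*s + 32) + 48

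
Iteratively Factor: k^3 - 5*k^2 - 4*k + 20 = (k + 2)*(k^2 - 7*k + 10) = (k - 5)*(k + 2)*(k - 2)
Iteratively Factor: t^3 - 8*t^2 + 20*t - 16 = (t - 2)*(t^2 - 6*t + 8) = (t - 2)^2*(t - 4)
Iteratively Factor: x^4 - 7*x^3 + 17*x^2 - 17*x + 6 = (x - 1)*(x^3 - 6*x^2 + 11*x - 6) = (x - 2)*(x - 1)*(x^2 - 4*x + 3) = (x - 2)*(x - 1)^2*(x - 3)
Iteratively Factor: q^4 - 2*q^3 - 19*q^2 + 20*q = (q - 1)*(q^3 - q^2 - 20*q) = q*(q - 1)*(q^2 - q - 20) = q*(q - 1)*(q + 4)*(q - 5)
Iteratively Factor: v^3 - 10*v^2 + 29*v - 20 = (v - 4)*(v^2 - 6*v + 5) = (v - 5)*(v - 4)*(v - 1)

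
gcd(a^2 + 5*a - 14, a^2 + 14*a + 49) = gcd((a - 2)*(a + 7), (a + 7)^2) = a + 7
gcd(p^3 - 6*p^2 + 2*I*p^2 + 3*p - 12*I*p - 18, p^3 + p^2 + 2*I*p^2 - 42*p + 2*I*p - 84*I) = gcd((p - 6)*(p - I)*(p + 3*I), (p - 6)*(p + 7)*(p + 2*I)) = p - 6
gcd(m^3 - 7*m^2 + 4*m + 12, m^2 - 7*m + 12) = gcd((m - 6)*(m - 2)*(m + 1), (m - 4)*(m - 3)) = 1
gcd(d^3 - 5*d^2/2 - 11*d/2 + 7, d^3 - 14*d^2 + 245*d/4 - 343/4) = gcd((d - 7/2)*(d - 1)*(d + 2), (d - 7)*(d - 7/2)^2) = d - 7/2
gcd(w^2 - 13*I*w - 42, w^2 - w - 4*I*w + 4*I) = 1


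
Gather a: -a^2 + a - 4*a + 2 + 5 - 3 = -a^2 - 3*a + 4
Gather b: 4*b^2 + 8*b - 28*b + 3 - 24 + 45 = 4*b^2 - 20*b + 24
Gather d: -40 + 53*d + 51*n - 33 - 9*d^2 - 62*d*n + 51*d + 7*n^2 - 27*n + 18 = -9*d^2 + d*(104 - 62*n) + 7*n^2 + 24*n - 55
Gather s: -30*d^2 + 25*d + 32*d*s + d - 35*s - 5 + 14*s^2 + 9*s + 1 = -30*d^2 + 26*d + 14*s^2 + s*(32*d - 26) - 4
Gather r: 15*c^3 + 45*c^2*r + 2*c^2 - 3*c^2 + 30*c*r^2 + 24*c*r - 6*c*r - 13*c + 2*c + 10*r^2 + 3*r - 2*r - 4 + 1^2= 15*c^3 - c^2 - 11*c + r^2*(30*c + 10) + r*(45*c^2 + 18*c + 1) - 3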